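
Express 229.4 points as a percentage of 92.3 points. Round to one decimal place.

229.4 points ÷ 92.3 points ≈ 248.5%.

248.5%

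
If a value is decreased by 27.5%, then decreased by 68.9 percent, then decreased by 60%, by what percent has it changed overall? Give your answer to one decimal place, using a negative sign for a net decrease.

The combined multiplier is 0.725 × 0.311 × 0.4 = 0.09019.
That corresponds to a decrease of 91.0%.

-91.0%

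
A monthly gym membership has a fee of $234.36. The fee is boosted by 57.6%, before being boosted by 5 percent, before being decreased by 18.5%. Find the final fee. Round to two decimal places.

After the 57.6% increase: $234.36 × 1.576 = $369.35136.
Apply the 5% increase: $369.35136 × 1.05 = $387.818928.
After the 18.5% decrease: $387.818928 × 0.815 = $316.07242632 ≈ $316.07.

$316.07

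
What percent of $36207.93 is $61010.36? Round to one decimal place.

$61010.36 ÷ $36207.93 ≈ 168.5%.

168.5%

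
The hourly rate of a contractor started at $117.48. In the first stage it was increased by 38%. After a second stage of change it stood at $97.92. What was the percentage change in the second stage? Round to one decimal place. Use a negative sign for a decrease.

After the first stage: $117.48 × 1.38 = $162.1224.
Second-stage multiplier: $97.92 ÷ $162.1224 ≈ 0.60399.
That is a change of -39.6%.

-39.6%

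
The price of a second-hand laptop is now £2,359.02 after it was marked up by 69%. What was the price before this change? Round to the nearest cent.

The overall multiplier applied was 1.69.
So the original price was £2,359.02 ÷ 1.69 ≈ £1,395.87.

£1,395.87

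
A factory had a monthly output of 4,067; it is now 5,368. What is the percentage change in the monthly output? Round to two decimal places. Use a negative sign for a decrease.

Change: 5,368 − 4,067 = 1,301.
Relative to the original: 1,301 ÷ 4,067 ≈ 31.99%.

31.99%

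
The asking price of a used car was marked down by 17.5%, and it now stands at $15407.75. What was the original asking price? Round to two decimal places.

The overall multiplier applied was 0.825.
So the original asking price was $15407.75 ÷ 0.825 ≈ $18676.06.

$18676.06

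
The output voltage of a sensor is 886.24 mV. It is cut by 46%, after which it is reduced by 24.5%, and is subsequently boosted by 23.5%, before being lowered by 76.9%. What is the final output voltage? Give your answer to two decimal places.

103.08 mV

46% decrease: 886.24 × 0.54 = 478.5696.
24.5% decrease: 478.5696 × 0.755 = 361.320048.
Apply the 23.5% increase: 361.320048 × 1.235 = 446.23025928.
Apply the 76.9% decrease: 446.23025928 × 0.231 = 103.07918989368 ≈ 103.08.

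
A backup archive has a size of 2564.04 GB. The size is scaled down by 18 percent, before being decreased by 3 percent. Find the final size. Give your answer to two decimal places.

2039.44 GB

After the 18% decrease: 2564.04 × 0.82 = 2102.5128.
3% decrease: 2102.5128 × 0.97 = 2039.437416 ≈ 2039.44.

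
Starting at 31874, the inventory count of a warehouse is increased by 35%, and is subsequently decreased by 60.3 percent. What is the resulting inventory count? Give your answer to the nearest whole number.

35% increase: 31874 × 1.35 = 43029.9.
After the 60.3% decrease: 43029.9 × 0.397 = 17082.8703 ≈ 17083.

17083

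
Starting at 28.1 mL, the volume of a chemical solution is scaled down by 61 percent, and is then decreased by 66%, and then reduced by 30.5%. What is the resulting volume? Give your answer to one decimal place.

Apply the 61% decrease: 28.1 × 0.39 = 10.959.
66% decrease: 10.959 × 0.34 = 3.72606.
30.5% decrease: 3.72606 × 0.695 = 2.5896117 ≈ 2.6.

2.6 mL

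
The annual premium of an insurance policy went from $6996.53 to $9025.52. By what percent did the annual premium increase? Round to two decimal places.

Change: $9025.52 − $6996.53 = $2028.99.
Relative to the original: $2028.99 ÷ $6996.53 ≈ 29.00%.
So the annual premium increased by 29.00%.

29.00%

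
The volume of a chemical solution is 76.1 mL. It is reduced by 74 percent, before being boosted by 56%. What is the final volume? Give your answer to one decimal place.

30.9 mL

74% decrease: 76.1 × 0.26 = 19.786.
After the 56% increase: 19.786 × 1.56 = 30.86616 ≈ 30.9.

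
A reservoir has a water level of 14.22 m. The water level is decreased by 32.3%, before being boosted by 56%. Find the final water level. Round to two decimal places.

Each change multiplies by a factor: 0.677 × 1.56 = 1.05612.
14.22 × 1.05612 = 15.0180264 ≈ 15.02.

15.02 m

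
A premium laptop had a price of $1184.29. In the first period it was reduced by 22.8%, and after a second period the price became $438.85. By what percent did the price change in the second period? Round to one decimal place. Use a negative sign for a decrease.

-52.0%

After the first period: $1184.29 × 0.772 = $914.27188.
Second-period multiplier: $438.85 ÷ $914.27188 ≈ 0.48.
That is a change of -52.0%.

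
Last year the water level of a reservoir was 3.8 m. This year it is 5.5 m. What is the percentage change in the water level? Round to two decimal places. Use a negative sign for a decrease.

Change: 5.5 − 3.8 = 1.7.
Relative to the original: 1.7 ÷ 3.8 ≈ 44.74%.

44.74%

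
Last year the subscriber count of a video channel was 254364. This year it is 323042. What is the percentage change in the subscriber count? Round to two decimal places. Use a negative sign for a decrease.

27.00%

Change: 323042 − 254364 = 68678.
Relative to the original: 68678 ÷ 254364 ≈ 27.00%.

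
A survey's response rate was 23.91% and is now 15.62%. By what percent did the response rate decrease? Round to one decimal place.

34.7%

The change is 15.62 − 23.91 = -8.29 percentage points.
Relative to the original 23.91%, that is -8.29 ÷ 23.91 ≈ -34.7%.
So the response rate fell by 34.7%.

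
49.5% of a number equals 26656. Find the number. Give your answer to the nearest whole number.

26656 ÷ 0.495 ≈ 53851.

53851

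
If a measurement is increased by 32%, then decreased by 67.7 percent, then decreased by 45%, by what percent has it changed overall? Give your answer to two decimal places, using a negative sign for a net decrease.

-76.55%

A 32% increase multiplies by 1.32.
Then a 67.7% decrease: 1.32 × 0.323 = 0.42636.
Then a 45% decrease: 0.42636 × 0.55 = 0.234498.
Overall factor 0.234498, i.e. -76.55%.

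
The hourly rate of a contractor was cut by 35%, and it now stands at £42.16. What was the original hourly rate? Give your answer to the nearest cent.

The overall multiplier applied was 0.65.
So the original hourly rate was £42.16 ÷ 0.65 ≈ £64.86.

£64.86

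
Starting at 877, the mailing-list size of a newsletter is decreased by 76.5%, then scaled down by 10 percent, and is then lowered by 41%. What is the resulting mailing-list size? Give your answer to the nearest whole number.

109

Each change multiplies by a factor: 0.235 × 0.9 × 0.59 = 0.124785.
877 × 0.124785 = 109.436445 ≈ 109.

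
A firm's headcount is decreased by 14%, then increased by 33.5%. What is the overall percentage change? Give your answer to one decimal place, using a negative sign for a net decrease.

14.8%

The combined multiplier is 0.86 × 1.335 = 1.1481.
That corresponds to an increase of 14.8%.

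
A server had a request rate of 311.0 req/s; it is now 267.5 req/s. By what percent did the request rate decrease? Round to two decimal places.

13.99%

Change: 267.5 − 311.0 = -43.5.
Relative to the original: -43.5 ÷ 311.0 ≈ -13.99%.
So the request rate decreased by 13.99%.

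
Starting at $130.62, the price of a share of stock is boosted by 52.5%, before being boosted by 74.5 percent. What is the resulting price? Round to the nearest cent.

$347.60

Each change multiplies by a factor: 1.525 × 1.745 = 2.661125.
$130.62 × 2.661125 = $347.5961475 ≈ $347.60.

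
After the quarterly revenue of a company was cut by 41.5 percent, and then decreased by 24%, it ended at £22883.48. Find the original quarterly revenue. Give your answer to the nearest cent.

The overall multiplier applied was 0.585 × 0.76 = 0.4446.
So the original quarterly revenue was £22883.48 ÷ 0.4446 ≈ £51469.82.

£51469.82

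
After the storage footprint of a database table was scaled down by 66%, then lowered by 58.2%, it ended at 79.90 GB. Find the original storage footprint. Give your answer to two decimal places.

562.20 GB

The overall multiplier applied was 0.34 × 0.418 = 0.14212.
So the original storage footprint was 79.90 ÷ 0.14212 ≈ 562.20 GB.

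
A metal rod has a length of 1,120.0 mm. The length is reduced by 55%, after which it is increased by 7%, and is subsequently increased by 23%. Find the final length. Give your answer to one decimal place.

663.3 mm

Apply the 55% decrease: 1,120.0 × 0.45 = 504.
Apply the 7% increase: 504 × 1.07 = 539.28.
After the 23% increase: 539.28 × 1.23 = 663.3144 ≈ 663.3.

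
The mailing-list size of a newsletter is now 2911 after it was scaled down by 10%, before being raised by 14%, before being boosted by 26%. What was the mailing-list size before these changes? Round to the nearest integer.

2252

Undoing the 26% increase: 2911 ÷ 1.26 ≈ 2310.31746.
Undoing the 14% increase: 2310.31746 ÷ 1.14 ≈ 2026.594263.
Undoing the 10% decrease: 2026.594263 ÷ 0.9 ≈ 2252.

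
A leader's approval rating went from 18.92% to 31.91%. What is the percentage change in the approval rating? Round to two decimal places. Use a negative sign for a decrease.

The change is 31.91 − 18.92 = 12.99 percentage points.
Relative to the original 18.92%, that is 12.99 ÷ 18.92 ≈ 68.66%.

68.66%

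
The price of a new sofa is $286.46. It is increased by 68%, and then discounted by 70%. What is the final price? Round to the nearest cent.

Each change multiplies by a factor: 1.68 × 0.3 = 0.504.
$286.46 × 0.504 = $144.37584 ≈ $144.38.

$144.38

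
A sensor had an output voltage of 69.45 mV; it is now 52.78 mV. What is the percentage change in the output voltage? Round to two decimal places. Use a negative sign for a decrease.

Change: 52.78 − 69.45 = -16.67.
Relative to the original: -16.67 ÷ 69.45 ≈ -24.00%.

-24.00%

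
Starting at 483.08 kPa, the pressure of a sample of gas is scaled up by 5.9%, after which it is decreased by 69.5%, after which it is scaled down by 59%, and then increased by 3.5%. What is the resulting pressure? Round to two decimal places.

66.21 kPa

Each change multiplies by a factor: 1.059 × 0.305 × 0.41 × 1.035 = 0.13706292825.
483.08 × 0.13706292825 = 66.21235937901 ≈ 66.21.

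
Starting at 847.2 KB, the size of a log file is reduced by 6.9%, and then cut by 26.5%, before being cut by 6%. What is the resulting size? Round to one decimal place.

544.9 KB

After the 6.9% decrease: 847.2 × 0.931 = 788.7432.
26.5% decrease: 788.7432 × 0.735 = 579.726252.
Apply the 6% decrease: 579.726252 × 0.94 = 544.94267688 ≈ 544.9.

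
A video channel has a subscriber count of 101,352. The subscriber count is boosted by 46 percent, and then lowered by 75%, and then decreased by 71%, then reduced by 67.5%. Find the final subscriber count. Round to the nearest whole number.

Each change multiplies by a factor: 1.46 × 0.25 × 0.29 × 0.325 = 0.03440125.
101,352 × 0.03440125 = 3486.63549 ≈ 3,487.

3,487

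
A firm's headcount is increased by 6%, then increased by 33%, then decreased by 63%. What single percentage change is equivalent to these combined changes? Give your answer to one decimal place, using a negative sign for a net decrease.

The combined multiplier is 1.06 × 1.33 × 0.37 = 0.521626.
That corresponds to a decrease of 47.8%.

-47.8%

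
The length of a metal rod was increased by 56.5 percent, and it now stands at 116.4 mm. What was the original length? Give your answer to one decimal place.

74.4 mm

The overall multiplier applied was 1.565.
So the original length was 116.4 ÷ 1.565 ≈ 74.4 mm.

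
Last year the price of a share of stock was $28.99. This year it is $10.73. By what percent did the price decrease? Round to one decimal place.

Change: $10.73 − $28.99 = -$18.26.
Relative to the original: -$18.26 ÷ $28.99 ≈ -63.0%.
So the price decreased by 63.0%.

63.0%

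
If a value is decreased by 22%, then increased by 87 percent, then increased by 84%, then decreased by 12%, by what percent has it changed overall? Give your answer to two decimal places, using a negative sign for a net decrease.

136.18%

The combined multiplier is 0.78 × 1.87 × 1.84 × 0.88 = 2.36176512.
That corresponds to an increase of 136.18%.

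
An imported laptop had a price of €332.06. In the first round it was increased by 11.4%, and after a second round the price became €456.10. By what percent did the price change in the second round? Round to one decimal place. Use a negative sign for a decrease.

23.3%

After the first round: €332.06 × 1.114 = €369.91484.
Second-round multiplier: €456.10 ÷ €369.91484 ≈ 1.23299.
That is a change of 23.3%.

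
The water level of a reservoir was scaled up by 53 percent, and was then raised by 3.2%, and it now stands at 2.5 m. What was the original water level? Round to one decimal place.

1.6 m

Undoing the 3.2% increase: 2.5 ÷ 1.032 ≈ 2.422481.
Undoing the 53% increase: 2.422481 ÷ 1.53 ≈ 1.6 m.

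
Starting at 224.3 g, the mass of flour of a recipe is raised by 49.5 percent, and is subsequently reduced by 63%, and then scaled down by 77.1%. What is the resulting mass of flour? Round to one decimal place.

28.4 g

Each change multiplies by a factor: 1.495 × 0.37 × 0.229 = 0.12667135.
224.3 × 0.12667135 = 28.412383805 ≈ 28.4.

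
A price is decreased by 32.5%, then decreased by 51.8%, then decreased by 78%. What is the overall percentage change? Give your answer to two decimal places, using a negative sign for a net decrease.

-92.84%

A 32.5% decrease multiplies by 0.675.
Then a 51.8% decrease: 0.675 × 0.482 = 0.32535.
Then a 78% decrease: 0.32535 × 0.22 = 0.071577.
Overall factor 0.071577, i.e. -92.84%.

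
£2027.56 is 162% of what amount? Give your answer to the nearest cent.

£1251.58

£2027.56 ÷ 1.62 ≈ £1251.58.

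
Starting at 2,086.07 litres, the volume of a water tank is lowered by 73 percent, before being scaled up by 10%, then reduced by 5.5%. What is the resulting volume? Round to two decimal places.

585.49 litres

Each change multiplies by a factor: 0.27 × 1.1 × 0.945 = 0.280665.
2,086.07 × 0.280665 = 585.48683655 ≈ 585.49.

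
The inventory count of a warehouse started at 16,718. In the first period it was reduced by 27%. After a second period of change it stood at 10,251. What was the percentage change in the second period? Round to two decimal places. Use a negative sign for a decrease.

-16.00%

After the first period: 16,718 × 0.73 = 12204.14.
Second-period multiplier: 10,251 ÷ 12204.14 ≈ 0.839961.
That is a change of -16.00%.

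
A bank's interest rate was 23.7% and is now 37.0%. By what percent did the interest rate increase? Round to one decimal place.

The change is 37.0 − 23.7 = 13.3 percentage points.
Relative to the original 23.7%, that is 13.3 ÷ 23.7 ≈ 56.1%.
So the interest rate rose by 56.1%.

56.1%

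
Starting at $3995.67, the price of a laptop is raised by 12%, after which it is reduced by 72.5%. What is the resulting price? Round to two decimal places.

$1230.67

12% increase: $3995.67 × 1.12 = $4475.1504.
72.5% decrease: $4475.1504 × 0.275 = $1230.66636 ≈ $1230.67.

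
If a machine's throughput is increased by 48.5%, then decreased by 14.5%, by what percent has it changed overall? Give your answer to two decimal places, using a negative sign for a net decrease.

26.97%

The combined multiplier is 1.485 × 0.855 = 1.269675.
That corresponds to an increase of 26.97%.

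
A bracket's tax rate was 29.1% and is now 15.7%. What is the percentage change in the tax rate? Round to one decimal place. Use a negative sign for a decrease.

-46.0%

The change is 15.7 − 29.1 = -13.4 percentage points.
Relative to the original 29.1%, that is -13.4 ÷ 29.1 ≈ -46.0%.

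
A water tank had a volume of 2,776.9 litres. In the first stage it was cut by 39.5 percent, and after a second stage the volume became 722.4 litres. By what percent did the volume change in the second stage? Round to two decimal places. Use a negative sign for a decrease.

-57.00%

After the first stage: 2,776.9 × 0.605 = 1680.0245.
Second-stage multiplier: 722.4 ÷ 1680.0245 ≈ 0.429994.
That is a change of -57.00%.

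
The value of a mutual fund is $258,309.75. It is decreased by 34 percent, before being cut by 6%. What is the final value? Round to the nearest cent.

Apply the 34% decrease: $258,309.75 × 0.66 = $170484.435.
6% decrease: $170484.435 × 0.94 = $160255.3689 ≈ $160,255.37.

$160,255.37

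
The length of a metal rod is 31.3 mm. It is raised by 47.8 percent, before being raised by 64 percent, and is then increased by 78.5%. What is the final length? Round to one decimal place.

135.4 mm

Each change multiplies by a factor: 1.478 × 1.64 × 1.785 = 4.3266972.
31.3 × 4.3266972 = 135.42562236 ≈ 135.4.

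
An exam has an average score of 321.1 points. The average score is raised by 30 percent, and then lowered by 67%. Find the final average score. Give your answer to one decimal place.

Each change multiplies by a factor: 1.3 × 0.33 = 0.429.
321.1 × 0.429 = 137.7519 ≈ 137.8.

137.8 points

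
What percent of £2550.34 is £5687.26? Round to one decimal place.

£5687.26 ÷ £2550.34 ≈ 223.0%.

223.0%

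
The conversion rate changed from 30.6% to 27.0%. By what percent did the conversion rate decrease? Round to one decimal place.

The change is 27.0 − 30.6 = -3.6 percentage points.
Relative to the original 30.6%, that is -3.6 ÷ 30.6 ≈ -11.8%.
So the conversion rate fell by 11.8%.

11.8%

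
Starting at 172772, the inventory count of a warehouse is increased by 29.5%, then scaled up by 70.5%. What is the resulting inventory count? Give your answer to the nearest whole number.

Each change multiplies by a factor: 1.295 × 1.705 = 2.207975.
172772 × 2.207975 = 381476.2567 ≈ 381476.

381476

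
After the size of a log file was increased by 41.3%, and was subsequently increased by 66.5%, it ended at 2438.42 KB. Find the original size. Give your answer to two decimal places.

1036.46 KB

Undoing the 66.5% increase: 2438.42 ÷ 1.665 ≈ 1464.516517.
Undoing the 41.3% increase: 1464.516517 ÷ 1.413 ≈ 1036.46 KB.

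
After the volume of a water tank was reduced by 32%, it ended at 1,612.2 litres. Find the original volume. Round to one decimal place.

The overall multiplier applied was 0.68.
So the original volume was 1,612.2 ÷ 0.68 ≈ 2,370.9 litres.

2,370.9 litres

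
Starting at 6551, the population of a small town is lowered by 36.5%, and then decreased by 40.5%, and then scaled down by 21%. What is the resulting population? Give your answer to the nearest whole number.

1955

After the 36.5% decrease: 6551 × 0.635 = 4159.885.
40.5% decrease: 4159.885 × 0.595 = 2475.131575.
After the 21% decrease: 2475.131575 × 0.79 = 1955.35394425 ≈ 1955.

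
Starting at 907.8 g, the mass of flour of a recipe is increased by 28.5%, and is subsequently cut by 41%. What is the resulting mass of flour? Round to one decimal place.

Each change multiplies by a factor: 1.285 × 0.59 = 0.75815.
907.8 × 0.75815 = 688.24857 ≈ 688.2.

688.2 g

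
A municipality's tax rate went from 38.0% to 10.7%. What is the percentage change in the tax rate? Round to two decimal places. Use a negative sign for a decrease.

-71.84%

The change is 10.7 − 38.0 = -27.3 percentage points.
Relative to the original 38.0%, that is -27.3 ÷ 38.0 ≈ -71.84%.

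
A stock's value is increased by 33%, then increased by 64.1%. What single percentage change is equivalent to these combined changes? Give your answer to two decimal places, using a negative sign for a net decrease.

The combined multiplier is 1.33 × 1.641 = 2.18253.
That corresponds to an increase of 118.25%.

118.25%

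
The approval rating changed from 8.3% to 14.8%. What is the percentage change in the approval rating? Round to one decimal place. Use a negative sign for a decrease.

78.3%

The change is 14.8 − 8.3 = 6.5 percentage points.
Relative to the original 8.3%, that is 6.5 ÷ 8.3 ≈ 78.3%.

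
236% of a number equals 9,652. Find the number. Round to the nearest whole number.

4,090

9,652 ÷ 2.36 ≈ 4,090.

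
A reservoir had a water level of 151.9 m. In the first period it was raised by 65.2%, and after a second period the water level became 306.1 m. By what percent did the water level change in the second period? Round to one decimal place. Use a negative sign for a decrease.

22.0%

After the first period: 151.9 × 1.652 = 250.9388.
Second-period multiplier: 306.1 ÷ 250.9388 ≈ 1.21982.
That is a change of 22.0%.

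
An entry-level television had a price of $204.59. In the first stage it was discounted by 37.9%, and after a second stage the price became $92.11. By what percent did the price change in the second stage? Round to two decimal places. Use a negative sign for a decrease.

After the first stage: $204.59 × 0.621 = $127.05039.
Second-stage multiplier: $92.11 ÷ $127.05039 ≈ 0.724988.
That is a change of -27.50%.

-27.50%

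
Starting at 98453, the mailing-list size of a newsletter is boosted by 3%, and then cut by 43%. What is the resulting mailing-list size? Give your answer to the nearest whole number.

57802

Apply the 3% increase: 98453 × 1.03 = 101406.59.
43% decrease: 101406.59 × 0.57 = 57801.7563 ≈ 57802.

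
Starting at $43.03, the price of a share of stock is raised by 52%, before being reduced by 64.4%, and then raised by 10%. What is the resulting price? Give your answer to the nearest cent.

Each change multiplies by a factor: 1.52 × 0.356 × 1.1 = 0.595232.
$43.03 × 0.595232 = $25.61283296 ≈ $25.61.

$25.61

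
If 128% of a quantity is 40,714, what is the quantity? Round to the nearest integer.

40,714 ÷ 1.28 ≈ 31,808.

31,808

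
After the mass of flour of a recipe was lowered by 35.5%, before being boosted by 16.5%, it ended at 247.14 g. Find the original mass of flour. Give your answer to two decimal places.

328.90 g

Undoing the 16.5% increase: 247.14 ÷ 1.165 ≈ 212.137339.
Undoing the 35.5% decrease: 212.137339 ÷ 0.645 ≈ 328.90 g.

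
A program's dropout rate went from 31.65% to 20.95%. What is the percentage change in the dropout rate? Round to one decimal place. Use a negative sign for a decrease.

-33.8%

The change is 20.95 − 31.65 = -10.70 percentage points.
Relative to the original 31.65%, that is -10.70 ÷ 31.65 ≈ -33.8%.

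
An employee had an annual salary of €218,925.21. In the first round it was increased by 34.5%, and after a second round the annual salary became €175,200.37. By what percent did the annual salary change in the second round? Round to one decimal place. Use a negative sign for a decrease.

-40.5%

After the first round: €218,925.21 × 1.345 = €294454.40745.
Second-round multiplier: €175,200.37 ÷ €294454.40745 ≈ 0.595.
That is a change of -40.5%.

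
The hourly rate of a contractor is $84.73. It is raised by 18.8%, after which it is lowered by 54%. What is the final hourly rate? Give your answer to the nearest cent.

$46.30

Apply the 18.8% increase: $84.73 × 1.188 = $100.65924.
Apply the 54% decrease: $100.65924 × 0.46 = $46.3032504 ≈ $46.30.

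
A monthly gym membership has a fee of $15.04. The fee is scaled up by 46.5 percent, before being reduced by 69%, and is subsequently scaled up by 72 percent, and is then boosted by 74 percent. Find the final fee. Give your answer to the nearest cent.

$20.44

Each change multiplies by a factor: 1.465 × 0.31 × 1.72 × 1.74 = 1.35918012.
$15.04 × 1.35918012 = $20.4420690048 ≈ $20.44.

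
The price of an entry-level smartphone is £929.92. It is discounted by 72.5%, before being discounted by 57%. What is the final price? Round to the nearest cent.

£109.96

After the 72.5% decrease: £929.92 × 0.275 = £255.728.
Apply the 57% decrease: £255.728 × 0.43 = £109.96304 ≈ £109.96.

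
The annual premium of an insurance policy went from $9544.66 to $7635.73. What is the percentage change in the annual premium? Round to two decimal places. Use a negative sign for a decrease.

Change: $7635.73 − $9544.66 = -$1908.93.
Relative to the original: -$1908.93 ÷ $9544.66 ≈ -20.00%.

-20.00%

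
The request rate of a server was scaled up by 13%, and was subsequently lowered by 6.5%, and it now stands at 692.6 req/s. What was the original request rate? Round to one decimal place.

Undoing the 6.5% decrease: 692.6 ÷ 0.935 ≈ 740.748663.
Undoing the 13% increase: 740.748663 ÷ 1.13 ≈ 655.5 req/s.

655.5 req/s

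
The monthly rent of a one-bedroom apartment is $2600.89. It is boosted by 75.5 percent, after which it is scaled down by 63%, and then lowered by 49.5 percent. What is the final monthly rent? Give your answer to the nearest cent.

After the 75.5% increase: $2600.89 × 1.755 = $4564.56195.
After the 63% decrease: $4564.56195 × 0.37 = $1688.8879215.
49.5% decrease: $1688.8879215 × 0.505 = $852.8884003575 ≈ $852.89.

$852.89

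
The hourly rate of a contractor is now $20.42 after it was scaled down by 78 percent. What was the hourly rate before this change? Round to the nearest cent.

The overall multiplier applied was 0.22.
So the original hourly rate was $20.42 ÷ 0.22 ≈ $92.82.

$92.82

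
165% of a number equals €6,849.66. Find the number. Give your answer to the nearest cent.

€4,151.31

€6,849.66 ÷ 1.65 ≈ €4,151.31.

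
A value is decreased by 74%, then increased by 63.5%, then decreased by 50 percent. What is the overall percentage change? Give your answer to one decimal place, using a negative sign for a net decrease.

-78.7%

A 74% decrease multiplies by 0.26.
Then a 63.5% increase: 0.26 × 1.635 = 0.4251.
Then a 50% decrease: 0.4251 × 0.5 = 0.21255.
Overall factor 0.21255, i.e. -78.7%.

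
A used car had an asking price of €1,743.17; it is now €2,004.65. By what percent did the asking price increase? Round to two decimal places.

Change: €2,004.65 − €1,743.17 = €261.48.
Relative to the original: €261.48 ÷ €1,743.17 ≈ 15.00%.
So the asking price increased by 15.00%.

15.00%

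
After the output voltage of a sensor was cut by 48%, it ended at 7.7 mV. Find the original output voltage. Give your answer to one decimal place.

14.8 mV

The overall multiplier applied was 0.52.
So the original output voltage was 7.7 ÷ 0.52 ≈ 14.8 mV.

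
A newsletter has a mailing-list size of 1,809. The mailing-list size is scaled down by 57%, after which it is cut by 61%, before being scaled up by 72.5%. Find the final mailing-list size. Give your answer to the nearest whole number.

57% decrease: 1,809 × 0.43 = 777.87.
Apply the 61% decrease: 777.87 × 0.39 = 303.3693.
72.5% increase: 303.3693 × 1.725 = 523.3120425 ≈ 523.

523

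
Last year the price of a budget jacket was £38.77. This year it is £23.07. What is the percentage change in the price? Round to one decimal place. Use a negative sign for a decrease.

Change: £23.07 − £38.77 = -£15.70.
Relative to the original: -£15.70 ÷ £38.77 ≈ -40.5%.

-40.5%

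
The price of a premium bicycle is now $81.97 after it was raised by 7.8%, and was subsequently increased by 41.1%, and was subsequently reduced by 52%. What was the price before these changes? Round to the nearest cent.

$112.27

The overall multiplier applied was 1.078 × 1.411 × 0.48 = 0.73010784.
So the original price was $81.97 ÷ 0.73010784 ≈ $112.27.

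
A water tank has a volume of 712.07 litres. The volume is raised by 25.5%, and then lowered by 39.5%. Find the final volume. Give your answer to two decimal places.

25.5% increase: 712.07 × 1.255 = 893.64785.
After the 39.5% decrease: 893.64785 × 0.605 = 540.65694925 ≈ 540.66.

540.66 litres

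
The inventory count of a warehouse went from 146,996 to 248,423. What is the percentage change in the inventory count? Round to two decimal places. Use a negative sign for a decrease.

69.00%

Change: 248,423 − 146,996 = 101,427.
Relative to the original: 101,427 ÷ 146,996 ≈ 69.00%.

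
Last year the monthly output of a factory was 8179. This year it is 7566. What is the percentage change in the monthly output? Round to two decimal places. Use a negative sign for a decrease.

-7.49%

Change: 7566 − 8179 = -613.
Relative to the original: -613 ÷ 8179 ≈ -7.49%.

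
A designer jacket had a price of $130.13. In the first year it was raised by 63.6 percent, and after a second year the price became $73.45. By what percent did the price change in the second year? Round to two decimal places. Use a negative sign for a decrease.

-65.50%

After the first year: $130.13 × 1.636 = $212.89268.
Second-year multiplier: $73.45 ÷ $212.89268 ≈ 0.34501.
That is a change of -65.50%.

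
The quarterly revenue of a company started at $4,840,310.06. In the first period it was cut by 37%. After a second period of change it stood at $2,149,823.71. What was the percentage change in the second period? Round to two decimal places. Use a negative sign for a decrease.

-29.50%

After the first period: $4,840,310.06 × 0.63 = $3049395.3378.
Second-period multiplier: $2,149,823.71 ÷ $3049395.3378 ≈ 0.705.
That is a change of -29.50%.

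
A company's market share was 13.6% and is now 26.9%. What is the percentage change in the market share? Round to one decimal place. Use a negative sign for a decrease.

97.8%

The change is 26.9 − 13.6 = 13.3 percentage points.
Relative to the original 13.6%, that is 13.3 ÷ 13.6 ≈ 97.8%.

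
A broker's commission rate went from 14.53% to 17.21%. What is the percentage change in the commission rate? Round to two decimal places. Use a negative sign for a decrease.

The change is 17.21 − 14.53 = 2.68 percentage points.
Relative to the original 14.53%, that is 2.68 ÷ 14.53 ≈ 18.44%.

18.44%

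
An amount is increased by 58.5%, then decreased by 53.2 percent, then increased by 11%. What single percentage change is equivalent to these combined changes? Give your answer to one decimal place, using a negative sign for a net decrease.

The combined multiplier is 1.585 × 0.468 × 1.11 = 0.8233758.
That corresponds to a decrease of 17.7%.

-17.7%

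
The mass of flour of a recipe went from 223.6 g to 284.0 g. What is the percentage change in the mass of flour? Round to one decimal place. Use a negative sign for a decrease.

Change: 284.0 − 223.6 = 60.4.
Relative to the original: 60.4 ÷ 223.6 ≈ 27.0%.

27.0%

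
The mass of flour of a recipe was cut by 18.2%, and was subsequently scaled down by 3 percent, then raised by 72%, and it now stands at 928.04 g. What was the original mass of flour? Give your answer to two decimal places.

Undoing the 72% increase: 928.04 ÷ 1.72 ≈ 539.55814.
Undoing the 3% decrease: 539.55814 ÷ 0.97 ≈ 556.245505.
Undoing the 18.2% decrease: 556.245505 ÷ 0.818 ≈ 680.01 g.

680.01 g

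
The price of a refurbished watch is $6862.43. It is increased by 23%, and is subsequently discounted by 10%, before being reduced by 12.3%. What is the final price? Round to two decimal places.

23% increase: $6862.43 × 1.23 = $8440.7889.
After the 10% decrease: $8440.7889 × 0.9 = $7596.71001.
Apply the 12.3% decrease: $7596.71001 × 0.877 = $6662.31467877 ≈ $6662.31.

$6662.31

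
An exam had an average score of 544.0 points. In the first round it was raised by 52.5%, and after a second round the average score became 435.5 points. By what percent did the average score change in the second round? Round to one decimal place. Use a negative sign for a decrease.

After the first round: 544.0 × 1.525 = 829.6.
Second-round multiplier: 435.5 ÷ 829.6 ≈ 0.52495.
That is a change of -47.5%.

-47.5%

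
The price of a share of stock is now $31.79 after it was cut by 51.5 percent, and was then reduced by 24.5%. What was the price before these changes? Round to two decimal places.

$86.82

Undoing the 24.5% decrease: $31.79 ÷ 0.755 ≈ $42.10596.
Undoing the 51.5% decrease: $42.10596 ÷ 0.485 ≈ $86.82.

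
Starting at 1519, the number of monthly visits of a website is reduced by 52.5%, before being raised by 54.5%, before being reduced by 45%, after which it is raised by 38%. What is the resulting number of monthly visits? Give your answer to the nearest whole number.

846

Each change multiplies by a factor: 0.475 × 1.545 × 0.55 × 1.38 = 0.557011125.
1519 × 0.557011125 = 846.099898875 ≈ 846.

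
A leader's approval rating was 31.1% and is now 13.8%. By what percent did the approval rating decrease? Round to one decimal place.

55.6%

The change is 13.8 − 31.1 = -17.3 percentage points.
Relative to the original 31.1%, that is -17.3 ÷ 31.1 ≈ -55.6%.
So the approval rating fell by 55.6%.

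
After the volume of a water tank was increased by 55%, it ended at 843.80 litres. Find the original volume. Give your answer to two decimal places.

544.39 litres

The overall multiplier applied was 1.55.
So the original volume was 843.80 ÷ 1.55 ≈ 544.39 litres.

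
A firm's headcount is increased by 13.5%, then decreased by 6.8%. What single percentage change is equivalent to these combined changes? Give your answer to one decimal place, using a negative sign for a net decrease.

5.8%

A 13.5% increase multiplies by 1.135.
Then a 6.8% decrease: 1.135 × 0.932 = 1.05782.
Overall factor 1.05782, i.e. 5.8%.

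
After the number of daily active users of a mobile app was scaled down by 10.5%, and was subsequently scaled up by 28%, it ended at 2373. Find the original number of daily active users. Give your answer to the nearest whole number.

The overall multiplier applied was 0.895 × 1.28 = 1.1456.
So the original number of daily active users was 2373 ÷ 1.1456 ≈ 2071.

2071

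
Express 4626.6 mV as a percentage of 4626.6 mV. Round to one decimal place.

100.0%

4626.6 mV ÷ 4626.6 mV = 100.0%.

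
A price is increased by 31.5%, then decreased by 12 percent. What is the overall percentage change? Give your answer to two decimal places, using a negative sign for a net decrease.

The combined multiplier is 1.315 × 0.88 = 1.1572.
That corresponds to an increase of 15.72%.

15.72%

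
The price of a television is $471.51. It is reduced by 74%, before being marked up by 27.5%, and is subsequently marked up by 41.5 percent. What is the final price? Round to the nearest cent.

$221.17

74% decrease: $471.51 × 0.26 = $122.5926.
27.5% increase: $122.5926 × 1.275 = $156.305565.
After the 41.5% increase: $156.305565 × 1.415 = $221.172374475 ≈ $221.17.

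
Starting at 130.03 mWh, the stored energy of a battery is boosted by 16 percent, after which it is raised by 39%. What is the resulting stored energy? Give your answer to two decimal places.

209.66 mWh

Each change multiplies by a factor: 1.16 × 1.39 = 1.6124.
130.03 × 1.6124 = 209.660372 ≈ 209.66.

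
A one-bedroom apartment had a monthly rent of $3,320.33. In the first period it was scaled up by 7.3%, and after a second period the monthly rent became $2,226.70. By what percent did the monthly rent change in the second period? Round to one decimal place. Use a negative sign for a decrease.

-37.5%

After the first period: $3,320.33 × 1.073 = $3562.71409.
Second-period multiplier: $2,226.70 ÷ $3562.71409 ≈ 0.625.
That is a change of -37.5%.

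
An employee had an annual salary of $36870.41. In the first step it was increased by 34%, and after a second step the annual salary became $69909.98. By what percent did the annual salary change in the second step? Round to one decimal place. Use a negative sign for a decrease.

After the first step: $36870.41 × 1.34 = $49406.3494.
Second-step multiplier: $69909.98 ÷ $49406.3494 ≈ 1.415.
That is a change of 41.5%.

41.5%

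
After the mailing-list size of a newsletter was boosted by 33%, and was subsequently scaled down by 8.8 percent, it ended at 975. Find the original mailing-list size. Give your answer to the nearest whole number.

804

The overall multiplier applied was 1.33 × 0.912 = 1.21296.
So the original mailing-list size was 975 ÷ 1.21296 ≈ 804.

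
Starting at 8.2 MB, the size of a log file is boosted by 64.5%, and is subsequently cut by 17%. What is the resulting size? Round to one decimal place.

11.2 MB

64.5% increase: 8.2 × 1.645 = 13.489.
After the 17% decrease: 13.489 × 0.83 = 11.19587 ≈ 11.2.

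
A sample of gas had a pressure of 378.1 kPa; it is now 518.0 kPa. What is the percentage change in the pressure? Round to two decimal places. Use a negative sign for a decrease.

37.00%

Change: 518.0 − 378.1 = 139.9.
Relative to the original: 139.9 ÷ 378.1 ≈ 37.00%.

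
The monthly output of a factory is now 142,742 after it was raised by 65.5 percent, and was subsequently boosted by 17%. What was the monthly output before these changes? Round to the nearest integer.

The overall multiplier applied was 1.655 × 1.17 = 1.93635.
So the original monthly output was 142,742 ÷ 1.93635 ≈ 73,717.

73,717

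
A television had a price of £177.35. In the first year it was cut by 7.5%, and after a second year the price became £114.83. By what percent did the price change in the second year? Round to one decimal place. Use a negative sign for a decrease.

-30.0%

After the first year: £177.35 × 0.925 = £164.04875.
Second-year multiplier: £114.83 ÷ £164.04875 ≈ 0.69997.
That is a change of -30.0%.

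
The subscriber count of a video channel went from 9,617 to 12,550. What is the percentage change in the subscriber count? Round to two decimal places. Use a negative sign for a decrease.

30.50%

Change: 12,550 − 9,617 = 2,933.
Relative to the original: 2,933 ÷ 9,617 ≈ 30.50%.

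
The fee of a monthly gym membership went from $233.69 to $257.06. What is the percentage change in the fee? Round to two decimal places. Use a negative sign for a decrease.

10.00%

Change: $257.06 − $233.69 = $23.37.
Relative to the original: $23.37 ÷ $233.69 ≈ 10.00%.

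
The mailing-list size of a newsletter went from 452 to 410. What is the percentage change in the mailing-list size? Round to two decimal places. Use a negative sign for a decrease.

-9.29%

Change: 410 − 452 = -42.
Relative to the original: -42 ÷ 452 ≈ -9.29%.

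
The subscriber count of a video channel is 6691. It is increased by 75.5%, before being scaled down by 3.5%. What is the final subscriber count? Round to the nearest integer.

Apply the 75.5% increase: 6691 × 1.755 = 11742.705.
3.5% decrease: 11742.705 × 0.965 = 11331.710325 ≈ 11332.

11332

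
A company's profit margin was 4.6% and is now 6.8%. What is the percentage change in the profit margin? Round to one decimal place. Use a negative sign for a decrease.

47.8%

The change is 6.8 − 4.6 = 2.2 percentage points.
Relative to the original 4.6%, that is 2.2 ÷ 4.6 ≈ 47.8%.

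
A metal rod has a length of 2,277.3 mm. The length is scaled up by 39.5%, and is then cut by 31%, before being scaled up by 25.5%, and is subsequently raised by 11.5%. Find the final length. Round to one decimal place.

39.5% increase: 2,277.3 × 1.395 = 3176.8335.
31% decrease: 3176.8335 × 0.69 = 2192.015115.
25.5% increase: 2192.015115 × 1.255 = 2750.978969325.
11.5% increase: 2750.978969325 × 1.115 = 3067.341550797375 ≈ 3,067.3.

3,067.3 mm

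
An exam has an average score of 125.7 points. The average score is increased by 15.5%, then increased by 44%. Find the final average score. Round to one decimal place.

209.1 points

After the 15.5% increase: 125.7 × 1.155 = 145.1835.
After the 44% increase: 145.1835 × 1.44 = 209.06424 ≈ 209.1.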